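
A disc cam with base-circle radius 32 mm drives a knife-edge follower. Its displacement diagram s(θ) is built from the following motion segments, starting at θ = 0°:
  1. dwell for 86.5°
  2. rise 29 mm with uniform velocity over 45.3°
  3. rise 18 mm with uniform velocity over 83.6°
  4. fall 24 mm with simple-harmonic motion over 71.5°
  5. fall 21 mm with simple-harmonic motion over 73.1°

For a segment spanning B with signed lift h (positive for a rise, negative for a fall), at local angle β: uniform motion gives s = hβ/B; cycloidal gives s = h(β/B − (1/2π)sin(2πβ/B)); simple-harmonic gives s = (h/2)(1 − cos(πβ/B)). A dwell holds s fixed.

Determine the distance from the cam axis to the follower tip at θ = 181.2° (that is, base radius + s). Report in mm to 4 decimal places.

seg 1 [0°–86.5°] dwell: s stays 0.0000
seg 2 [86.5°–131.8°] uniform, h=29: full span → s += 29 → s = 29.0000
seg 3 [131.8°–215.4°] uniform, h=18: θ=181.2° here. β=49.4, B=83.6. 18·49.4/83.6 = 10.6364 → s = 39.6364
radial distance = base radius + s = 32 + 39.6364 = 71.6364

71.6364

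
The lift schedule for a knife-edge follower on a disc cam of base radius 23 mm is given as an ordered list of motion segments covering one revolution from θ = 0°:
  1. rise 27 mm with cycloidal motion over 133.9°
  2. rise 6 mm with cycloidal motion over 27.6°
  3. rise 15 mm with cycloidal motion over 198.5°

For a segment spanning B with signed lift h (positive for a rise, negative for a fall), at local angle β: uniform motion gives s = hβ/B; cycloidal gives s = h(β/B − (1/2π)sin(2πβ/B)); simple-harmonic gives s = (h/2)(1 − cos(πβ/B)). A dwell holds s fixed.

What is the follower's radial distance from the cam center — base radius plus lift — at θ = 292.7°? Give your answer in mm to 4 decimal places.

seg 1 [0°–133.9°] cycloidal, h=27: full span → s += 27 → s = 27.0000
seg 2 [133.9°–161.5°] cycloidal, h=6: full span → s += 6 → s = 33.0000
seg 3 [161.5°–360°] cycloidal, h=15: θ=292.7° here. β=131.2, B=198.5. 15·(0.6610 − sin(2π·0.6610)/(2π)) = 11.9377 → s = 44.9377
radial distance = base radius + s = 23 + 44.9377 = 67.9377

67.9377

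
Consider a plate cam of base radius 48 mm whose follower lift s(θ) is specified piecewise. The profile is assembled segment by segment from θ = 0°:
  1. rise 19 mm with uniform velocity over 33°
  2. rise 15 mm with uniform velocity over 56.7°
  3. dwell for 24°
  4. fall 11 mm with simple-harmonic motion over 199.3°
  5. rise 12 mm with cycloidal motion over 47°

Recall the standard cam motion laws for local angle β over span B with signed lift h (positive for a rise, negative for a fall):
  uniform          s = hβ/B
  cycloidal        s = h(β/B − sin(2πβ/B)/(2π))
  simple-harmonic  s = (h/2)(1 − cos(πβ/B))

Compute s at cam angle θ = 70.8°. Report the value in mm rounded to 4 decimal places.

seg 1 [0°–33°] uniform, h=19: full span → s += 19 → s = 19.0000
seg 2 [33°–89.7°] uniform, h=15: θ=70.8° here. β=37.8, B=56.7. 15·37.8/56.7 = 10.0000 → s = 29.0000

29.0000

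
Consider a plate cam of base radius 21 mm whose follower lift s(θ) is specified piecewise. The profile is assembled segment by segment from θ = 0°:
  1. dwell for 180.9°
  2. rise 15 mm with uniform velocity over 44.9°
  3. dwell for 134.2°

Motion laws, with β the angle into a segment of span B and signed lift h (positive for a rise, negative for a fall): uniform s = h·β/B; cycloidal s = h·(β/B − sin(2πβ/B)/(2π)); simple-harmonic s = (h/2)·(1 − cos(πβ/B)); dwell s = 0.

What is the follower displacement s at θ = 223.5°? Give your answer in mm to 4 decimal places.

seg 1 [0°–180.9°] dwell: s stays 0.0000
seg 2 [180.9°–225.8°] uniform, h=15: θ=223.5° here. β=42.6, B=44.9. 15·42.6/44.9 = 14.2316 → s = 14.2316

14.2316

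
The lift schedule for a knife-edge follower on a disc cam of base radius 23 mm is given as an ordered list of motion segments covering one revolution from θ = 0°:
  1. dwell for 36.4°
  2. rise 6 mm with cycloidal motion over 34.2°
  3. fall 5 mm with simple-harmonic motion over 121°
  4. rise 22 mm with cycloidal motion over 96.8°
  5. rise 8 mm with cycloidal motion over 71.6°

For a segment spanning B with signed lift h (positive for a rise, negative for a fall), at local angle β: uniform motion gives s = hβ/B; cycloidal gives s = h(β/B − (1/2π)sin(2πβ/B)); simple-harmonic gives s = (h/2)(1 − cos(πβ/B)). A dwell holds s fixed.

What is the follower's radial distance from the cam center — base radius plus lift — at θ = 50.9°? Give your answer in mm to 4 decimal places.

seg 1 [0°–36.4°] dwell: s stays 0.0000
seg 2 [36.4°–70.6°] cycloidal, h=6: θ=50.9° here. β=14.5, B=34.2. 6·(0.4240 − sin(2π·0.4240)/(2π)) = 2.1049 → s = 2.1049
radial distance = base radius + s = 23 + 2.1049 = 25.1049

25.1049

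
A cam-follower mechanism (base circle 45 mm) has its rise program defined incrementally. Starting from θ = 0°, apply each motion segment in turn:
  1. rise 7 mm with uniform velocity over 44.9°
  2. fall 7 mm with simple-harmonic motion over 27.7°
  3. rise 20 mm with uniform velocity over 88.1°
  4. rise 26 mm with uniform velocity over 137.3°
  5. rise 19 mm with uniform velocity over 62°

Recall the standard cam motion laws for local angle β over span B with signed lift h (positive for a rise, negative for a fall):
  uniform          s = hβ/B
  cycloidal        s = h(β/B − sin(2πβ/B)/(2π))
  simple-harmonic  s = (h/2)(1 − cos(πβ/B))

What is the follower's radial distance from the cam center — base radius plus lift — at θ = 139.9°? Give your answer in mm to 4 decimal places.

seg 1 [0°–44.9°] uniform, h=7: full span → s += 7 → s = 7.0000
seg 2 [44.9°–72.6°] simple-harmonic, h=-7: full span → s += -7 → s = 0.0000
seg 3 [72.6°–160.7°] uniform, h=20: θ=139.9° here. β=67.3, B=88.1. 20·67.3/88.1 = 15.2781 → s = 15.2781
radial distance = base radius + s = 45 + 15.2781 = 60.2781

60.2781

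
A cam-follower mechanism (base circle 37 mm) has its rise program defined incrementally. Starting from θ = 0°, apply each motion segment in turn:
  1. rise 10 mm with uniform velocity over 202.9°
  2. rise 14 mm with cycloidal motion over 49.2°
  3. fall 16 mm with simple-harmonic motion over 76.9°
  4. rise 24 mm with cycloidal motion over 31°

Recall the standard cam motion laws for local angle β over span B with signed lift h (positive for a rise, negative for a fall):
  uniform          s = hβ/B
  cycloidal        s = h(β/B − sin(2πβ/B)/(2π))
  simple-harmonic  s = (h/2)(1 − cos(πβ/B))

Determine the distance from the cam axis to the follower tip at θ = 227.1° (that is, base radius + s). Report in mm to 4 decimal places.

seg 1 [0°–202.9°] uniform, h=10: full span → s += 10 → s = 10.0000
seg 2 [202.9°–252.1°] cycloidal, h=14: θ=227.1° here. β=24.2, B=49.2. 14·(0.4919 − sin(2π·0.4919)/(2π)) = 6.7724 → s = 16.7724
radial distance = base radius + s = 37 + 16.7724 = 53.7724

53.7724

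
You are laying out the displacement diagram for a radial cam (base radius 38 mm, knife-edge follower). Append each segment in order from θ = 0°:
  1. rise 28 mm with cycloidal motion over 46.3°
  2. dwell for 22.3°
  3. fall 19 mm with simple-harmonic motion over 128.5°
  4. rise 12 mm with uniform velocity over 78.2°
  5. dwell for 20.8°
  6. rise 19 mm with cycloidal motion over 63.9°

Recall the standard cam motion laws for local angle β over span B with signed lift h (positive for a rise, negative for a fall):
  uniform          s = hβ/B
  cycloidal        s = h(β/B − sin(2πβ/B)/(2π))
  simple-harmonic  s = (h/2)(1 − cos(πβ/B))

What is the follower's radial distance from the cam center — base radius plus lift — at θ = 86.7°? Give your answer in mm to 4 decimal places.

seg 1 [0°–46.3°] cycloidal, h=28: full span → s += 28 → s = 28.0000
seg 2 [46.3°–68.6°] dwell: s stays 28.0000
seg 3 [68.6°–197.1°] simple-harmonic, h=-19: θ=86.7° here. β=18.1, B=128.5. -19/2·(1 − cos(π·0.1409)) = -0.9151 → s = 27.0849
radial distance = base radius + s = 38 + 27.0849 = 65.0849

65.0849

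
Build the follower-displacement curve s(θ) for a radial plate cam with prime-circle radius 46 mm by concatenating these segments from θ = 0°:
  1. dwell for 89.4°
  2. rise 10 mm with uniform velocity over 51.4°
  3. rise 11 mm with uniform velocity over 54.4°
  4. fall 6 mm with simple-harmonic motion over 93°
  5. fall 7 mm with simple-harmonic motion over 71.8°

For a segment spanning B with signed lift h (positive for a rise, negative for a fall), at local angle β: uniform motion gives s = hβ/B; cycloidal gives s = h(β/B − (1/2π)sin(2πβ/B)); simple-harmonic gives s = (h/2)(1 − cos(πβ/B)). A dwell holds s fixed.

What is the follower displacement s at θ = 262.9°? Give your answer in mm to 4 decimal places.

seg 1 [0°–89.4°] dwell: s stays 0.0000
seg 2 [89.4°–140.8°] uniform, h=10: full span → s += 10 → s = 10.0000
seg 3 [140.8°–195.2°] uniform, h=11: full span → s += 11 → s = 21.0000
seg 4 [195.2°–288.2°] simple-harmonic, h=-6: θ=262.9° here. β=67.7, B=93. -6/2·(1 − cos(π·0.7280)) = -4.9695 → s = 16.0305

16.0305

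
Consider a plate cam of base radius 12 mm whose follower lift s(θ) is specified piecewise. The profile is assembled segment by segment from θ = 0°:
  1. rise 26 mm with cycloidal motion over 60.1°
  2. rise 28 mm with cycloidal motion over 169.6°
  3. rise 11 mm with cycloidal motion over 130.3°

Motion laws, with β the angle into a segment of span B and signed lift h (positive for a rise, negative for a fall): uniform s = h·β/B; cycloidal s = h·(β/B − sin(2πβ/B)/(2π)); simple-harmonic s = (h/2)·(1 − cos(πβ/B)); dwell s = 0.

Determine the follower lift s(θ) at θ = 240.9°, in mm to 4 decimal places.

seg 1 [0°–60.1°] cycloidal, h=26: full span → s += 26 → s = 26.0000
seg 2 [60.1°–229.7°] cycloidal, h=28: full span → s += 28 → s = 54.0000
seg 3 [229.7°–360°] cycloidal, h=11: θ=240.9° here. β=11.2, B=130.3. 11·(0.0860 − sin(2π·0.0860)/(2π)) = 0.0453 → s = 54.0453

54.0453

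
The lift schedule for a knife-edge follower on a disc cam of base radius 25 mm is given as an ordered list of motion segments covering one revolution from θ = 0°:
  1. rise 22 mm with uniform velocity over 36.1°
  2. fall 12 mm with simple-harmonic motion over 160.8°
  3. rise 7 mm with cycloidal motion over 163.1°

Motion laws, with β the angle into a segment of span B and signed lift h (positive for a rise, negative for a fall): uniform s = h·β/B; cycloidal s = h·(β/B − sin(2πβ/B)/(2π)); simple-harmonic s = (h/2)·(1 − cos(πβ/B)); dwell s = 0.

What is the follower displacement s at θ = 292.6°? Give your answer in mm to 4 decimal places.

seg 1 [0°–36.1°] uniform, h=22: full span → s += 22 → s = 22.0000
seg 2 [36.1°–196.9°] simple-harmonic, h=-12: full span → s += -12 → s = 10.0000
seg 3 [196.9°–360°] cycloidal, h=7: θ=292.6° here. β=95.7, B=163.1. 7·(0.5868 − sin(2π·0.5868)/(2π)) = 4.6850 → s = 14.6850

14.6850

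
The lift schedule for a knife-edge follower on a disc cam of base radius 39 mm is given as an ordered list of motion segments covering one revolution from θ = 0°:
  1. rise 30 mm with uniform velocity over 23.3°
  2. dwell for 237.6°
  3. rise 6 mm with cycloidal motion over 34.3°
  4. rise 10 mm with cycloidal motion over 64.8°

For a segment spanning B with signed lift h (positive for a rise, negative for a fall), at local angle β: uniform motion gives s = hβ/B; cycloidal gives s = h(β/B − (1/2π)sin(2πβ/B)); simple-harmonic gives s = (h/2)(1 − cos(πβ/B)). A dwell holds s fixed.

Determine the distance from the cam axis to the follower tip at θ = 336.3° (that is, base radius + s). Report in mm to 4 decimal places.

seg 1 [0°–23.3°] uniform, h=30: full span → s += 30 → s = 30.0000
seg 2 [23.3°–260.9°] dwell: s stays 30.0000
seg 3 [260.9°–295.2°] cycloidal, h=6: full span → s += 6 → s = 36.0000
seg 4 [295.2°–360°] cycloidal, h=10: θ=336.3° here. β=41.1, B=64.8. 10·(0.6343 − sin(2π·0.6343)/(2π)) = 7.5315 → s = 43.5315
radial distance = base radius + s = 39 + 43.5315 = 82.5315

82.5315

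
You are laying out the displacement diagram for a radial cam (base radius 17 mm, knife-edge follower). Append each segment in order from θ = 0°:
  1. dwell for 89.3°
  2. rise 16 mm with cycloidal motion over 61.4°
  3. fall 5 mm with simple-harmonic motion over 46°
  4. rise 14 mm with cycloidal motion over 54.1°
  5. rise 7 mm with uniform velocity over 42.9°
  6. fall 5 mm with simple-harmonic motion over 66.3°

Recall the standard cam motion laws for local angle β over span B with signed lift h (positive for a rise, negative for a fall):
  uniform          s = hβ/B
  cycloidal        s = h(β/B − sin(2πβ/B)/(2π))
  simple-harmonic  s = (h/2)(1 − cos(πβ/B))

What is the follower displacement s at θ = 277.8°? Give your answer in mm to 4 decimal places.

seg 1 [0°–89.3°] dwell: s stays 0.0000
seg 2 [89.3°–150.7°] cycloidal, h=16: full span → s += 16 → s = 16.0000
seg 3 [150.7°–196.7°] simple-harmonic, h=-5: full span → s += -5 → s = 11.0000
seg 4 [196.7°–250.8°] cycloidal, h=14: full span → s += 14 → s = 25.0000
seg 5 [250.8°–293.7°] uniform, h=7: θ=277.8° here. β=27, B=42.9. 7·27/42.9 = 4.4056 → s = 29.4056

29.4056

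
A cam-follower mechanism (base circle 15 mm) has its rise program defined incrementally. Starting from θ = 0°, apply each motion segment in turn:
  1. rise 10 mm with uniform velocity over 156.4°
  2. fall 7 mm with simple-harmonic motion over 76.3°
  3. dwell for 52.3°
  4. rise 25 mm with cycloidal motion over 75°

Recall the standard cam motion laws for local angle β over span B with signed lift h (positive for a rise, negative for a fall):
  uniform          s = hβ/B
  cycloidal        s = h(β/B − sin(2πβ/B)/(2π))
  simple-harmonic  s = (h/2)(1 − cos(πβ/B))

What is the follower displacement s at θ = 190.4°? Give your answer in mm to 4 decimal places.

seg 1 [0°–156.4°] uniform, h=10: full span → s += 10 → s = 10.0000
seg 2 [156.4°–232.7°] simple-harmonic, h=-7: θ=190.4° here. β=34, B=76.3. -7/2·(1 − cos(π·0.4456)) = -2.9049 → s = 7.0951

7.0951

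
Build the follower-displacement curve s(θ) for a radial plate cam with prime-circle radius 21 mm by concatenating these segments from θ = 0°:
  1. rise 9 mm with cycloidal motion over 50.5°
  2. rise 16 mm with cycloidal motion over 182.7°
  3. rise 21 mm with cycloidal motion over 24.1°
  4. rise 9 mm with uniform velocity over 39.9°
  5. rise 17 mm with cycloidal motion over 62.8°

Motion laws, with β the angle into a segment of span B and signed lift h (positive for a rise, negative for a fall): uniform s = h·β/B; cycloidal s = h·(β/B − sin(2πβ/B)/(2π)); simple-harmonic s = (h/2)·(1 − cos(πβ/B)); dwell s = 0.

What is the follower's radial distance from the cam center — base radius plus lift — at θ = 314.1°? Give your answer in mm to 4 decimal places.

seg 1 [0°–50.5°] cycloidal, h=9: full span → s += 9 → s = 9.0000
seg 2 [50.5°–233.2°] cycloidal, h=16: full span → s += 16 → s = 25.0000
seg 3 [233.2°–257.3°] cycloidal, h=21: full span → s += 21 → s = 46.0000
seg 4 [257.3°–297.2°] uniform, h=9: full span → s += 9 → s = 55.0000
seg 5 [297.2°–360°] cycloidal, h=17: θ=314.1° here. β=16.9, B=62.8. 17·(0.2691 − sin(2π·0.2691)/(2π)) = 1.8887 → s = 56.8887
radial distance = base radius + s = 21 + 56.8887 = 77.8887

77.8887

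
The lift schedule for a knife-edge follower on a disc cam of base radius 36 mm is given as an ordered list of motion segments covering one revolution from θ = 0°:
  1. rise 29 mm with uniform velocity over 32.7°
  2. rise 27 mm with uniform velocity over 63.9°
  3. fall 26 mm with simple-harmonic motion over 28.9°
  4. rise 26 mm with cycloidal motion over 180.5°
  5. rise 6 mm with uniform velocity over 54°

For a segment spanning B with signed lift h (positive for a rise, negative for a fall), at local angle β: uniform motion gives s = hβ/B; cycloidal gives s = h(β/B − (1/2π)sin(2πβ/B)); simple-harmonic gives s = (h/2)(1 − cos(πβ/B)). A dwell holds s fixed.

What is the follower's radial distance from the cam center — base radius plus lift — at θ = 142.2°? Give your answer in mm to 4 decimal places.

seg 1 [0°–32.7°] uniform, h=29: full span → s += 29 → s = 29.0000
seg 2 [32.7°–96.6°] uniform, h=27: full span → s += 27 → s = 56.0000
seg 3 [96.6°–125.5°] simple-harmonic, h=-26: full span → s += -26 → s = 30.0000
seg 4 [125.5°–306°] cycloidal, h=26: θ=142.2° here. β=16.7, B=180.5. 26·(0.0925 − sin(2π·0.0925)/(2π)) = 0.1332 → s = 30.1332
radial distance = base radius + s = 36 + 30.1332 = 66.1332

66.1332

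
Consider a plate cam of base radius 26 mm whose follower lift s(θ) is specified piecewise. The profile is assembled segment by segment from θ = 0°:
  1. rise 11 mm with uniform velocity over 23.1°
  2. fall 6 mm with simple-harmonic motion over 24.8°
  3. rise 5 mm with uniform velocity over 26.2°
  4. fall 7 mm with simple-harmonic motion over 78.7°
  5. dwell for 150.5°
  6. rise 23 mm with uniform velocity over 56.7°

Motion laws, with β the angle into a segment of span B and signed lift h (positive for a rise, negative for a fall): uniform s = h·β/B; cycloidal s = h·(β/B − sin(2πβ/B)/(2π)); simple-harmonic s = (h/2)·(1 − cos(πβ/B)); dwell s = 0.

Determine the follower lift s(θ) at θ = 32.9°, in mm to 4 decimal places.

seg 1 [0°–23.1°] uniform, h=11: full span → s += 11 → s = 11.0000
seg 2 [23.1°–47.9°] simple-harmonic, h=-6: θ=32.9° here. β=9.8, B=24.8. -6/2·(1 − cos(π·0.3952)) = -2.0297 → s = 8.9703

8.9703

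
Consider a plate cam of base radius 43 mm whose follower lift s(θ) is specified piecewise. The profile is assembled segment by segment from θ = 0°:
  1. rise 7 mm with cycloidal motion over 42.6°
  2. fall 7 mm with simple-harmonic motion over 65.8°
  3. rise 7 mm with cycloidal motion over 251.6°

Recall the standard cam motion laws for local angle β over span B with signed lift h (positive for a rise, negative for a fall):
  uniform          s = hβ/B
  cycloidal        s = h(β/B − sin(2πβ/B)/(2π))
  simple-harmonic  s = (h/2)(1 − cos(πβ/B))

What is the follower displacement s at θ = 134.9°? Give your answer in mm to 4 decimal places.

seg 1 [0°–42.6°] cycloidal, h=7: full span → s += 7 → s = 7.0000
seg 2 [42.6°–108.4°] simple-harmonic, h=-7: full span → s += -7 → s = 0.0000
seg 3 [108.4°–360°] cycloidal, h=7: θ=134.9° here. β=26.5, B=251.6. 7·(0.1053 − sin(2π·0.1053)/(2π)) = 0.0526 → s = 0.0526

0.0526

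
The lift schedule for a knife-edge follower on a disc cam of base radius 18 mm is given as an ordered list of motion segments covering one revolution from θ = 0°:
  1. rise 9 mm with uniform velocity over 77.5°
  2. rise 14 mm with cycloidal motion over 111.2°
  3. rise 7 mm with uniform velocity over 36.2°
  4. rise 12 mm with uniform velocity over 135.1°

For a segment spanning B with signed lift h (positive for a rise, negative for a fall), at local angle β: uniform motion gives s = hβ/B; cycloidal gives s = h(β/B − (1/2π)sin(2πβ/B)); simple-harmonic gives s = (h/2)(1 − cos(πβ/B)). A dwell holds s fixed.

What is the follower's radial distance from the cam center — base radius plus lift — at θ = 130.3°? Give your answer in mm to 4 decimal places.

seg 1 [0°–77.5°] uniform, h=9: full span → s += 9 → s = 9.0000
seg 2 [77.5°–188.7°] cycloidal, h=14: θ=130.3° here. β=52.8, B=111.2. 14·(0.4748 − sin(2π·0.4748)/(2π)) = 6.2964 → s = 15.2964
radial distance = base radius + s = 18 + 15.2964 = 33.2964

33.2964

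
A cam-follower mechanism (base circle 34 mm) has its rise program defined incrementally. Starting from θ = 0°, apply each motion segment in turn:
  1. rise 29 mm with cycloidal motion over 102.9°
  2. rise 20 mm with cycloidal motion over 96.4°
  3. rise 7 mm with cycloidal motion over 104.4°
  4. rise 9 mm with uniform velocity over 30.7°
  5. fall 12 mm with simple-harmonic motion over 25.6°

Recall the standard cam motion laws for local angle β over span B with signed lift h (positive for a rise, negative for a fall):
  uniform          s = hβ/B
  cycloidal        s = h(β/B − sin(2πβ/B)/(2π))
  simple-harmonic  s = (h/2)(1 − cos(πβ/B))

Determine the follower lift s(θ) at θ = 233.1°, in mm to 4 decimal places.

seg 1 [0°–102.9°] cycloidal, h=29: full span → s += 29 → s = 29.0000
seg 2 [102.9°–199.3°] cycloidal, h=20: full span → s += 20 → s = 49.0000
seg 3 [199.3°–303.7°] cycloidal, h=7: θ=233.1° here. β=33.8, B=104.4. 7·(0.3238 − sin(2π·0.3238)/(2π)) = 1.2697 → s = 50.2697

50.2697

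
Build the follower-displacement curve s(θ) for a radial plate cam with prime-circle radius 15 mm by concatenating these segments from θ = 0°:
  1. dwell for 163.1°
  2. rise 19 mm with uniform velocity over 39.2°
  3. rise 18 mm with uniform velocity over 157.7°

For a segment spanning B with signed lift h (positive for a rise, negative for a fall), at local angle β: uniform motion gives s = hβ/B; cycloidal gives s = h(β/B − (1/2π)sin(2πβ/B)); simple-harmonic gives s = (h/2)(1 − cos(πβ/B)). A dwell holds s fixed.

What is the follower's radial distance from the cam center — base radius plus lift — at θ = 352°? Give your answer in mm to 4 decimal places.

seg 1 [0°–163.1°] dwell: s stays 0.0000
seg 2 [163.1°–202.3°] uniform, h=19: full span → s += 19 → s = 19.0000
seg 3 [202.3°–360°] uniform, h=18: θ=352° here. β=149.7, B=157.7. 18·149.7/157.7 = 17.0869 → s = 36.0869
radial distance = base radius + s = 15 + 36.0869 = 51.0869

51.0869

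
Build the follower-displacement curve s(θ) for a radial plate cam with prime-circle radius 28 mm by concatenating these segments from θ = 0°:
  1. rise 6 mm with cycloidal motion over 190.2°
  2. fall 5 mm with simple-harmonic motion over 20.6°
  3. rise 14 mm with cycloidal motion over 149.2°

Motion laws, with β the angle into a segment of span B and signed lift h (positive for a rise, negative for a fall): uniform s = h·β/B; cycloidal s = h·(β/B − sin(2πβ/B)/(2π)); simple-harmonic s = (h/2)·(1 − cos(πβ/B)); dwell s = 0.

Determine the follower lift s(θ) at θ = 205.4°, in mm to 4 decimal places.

seg 1 [0°–190.2°] cycloidal, h=6: full span → s += 6 → s = 6.0000
seg 2 [190.2°–210.8°] simple-harmonic, h=-5: θ=205.4° here. β=15.2, B=20.6. -5/2·(1 − cos(π·0.7379)) = -4.1991 → s = 1.8009

1.8009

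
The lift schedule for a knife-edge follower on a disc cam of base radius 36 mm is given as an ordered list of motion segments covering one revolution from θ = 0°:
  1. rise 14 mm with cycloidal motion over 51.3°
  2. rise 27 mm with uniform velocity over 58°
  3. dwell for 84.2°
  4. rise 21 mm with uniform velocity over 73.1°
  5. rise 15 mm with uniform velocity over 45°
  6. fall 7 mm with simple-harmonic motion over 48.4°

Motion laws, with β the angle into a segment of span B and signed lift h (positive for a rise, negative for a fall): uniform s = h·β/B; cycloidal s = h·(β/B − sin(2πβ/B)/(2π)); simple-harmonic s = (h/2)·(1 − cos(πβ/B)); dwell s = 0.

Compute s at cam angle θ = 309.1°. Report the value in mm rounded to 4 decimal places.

seg 1 [0°–51.3°] cycloidal, h=14: full span → s += 14 → s = 14.0000
seg 2 [51.3°–109.3°] uniform, h=27: full span → s += 27 → s = 41.0000
seg 3 [109.3°–193.5°] dwell: s stays 41.0000
seg 4 [193.5°–266.6°] uniform, h=21: full span → s += 21 → s = 62.0000
seg 5 [266.6°–311.6°] uniform, h=15: θ=309.1° here. β=42.5, B=45. 15·42.5/45 = 14.1667 → s = 76.1667

76.1667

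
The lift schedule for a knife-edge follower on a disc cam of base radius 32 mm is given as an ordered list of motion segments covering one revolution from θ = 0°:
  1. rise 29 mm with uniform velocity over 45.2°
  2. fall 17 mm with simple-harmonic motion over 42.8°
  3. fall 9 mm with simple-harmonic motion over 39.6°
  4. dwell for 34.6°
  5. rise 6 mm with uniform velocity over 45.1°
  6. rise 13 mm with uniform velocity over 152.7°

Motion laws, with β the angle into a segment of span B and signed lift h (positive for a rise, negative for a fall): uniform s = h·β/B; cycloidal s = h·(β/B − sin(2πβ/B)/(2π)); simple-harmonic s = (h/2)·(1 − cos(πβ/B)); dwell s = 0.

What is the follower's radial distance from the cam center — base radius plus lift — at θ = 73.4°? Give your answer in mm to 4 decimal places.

seg 1 [0°–45.2°] uniform, h=29: full span → s += 29 → s = 29.0000
seg 2 [45.2°–88°] simple-harmonic, h=-17: θ=73.4° here. β=28.2, B=42.8. -17/2·(1 − cos(π·0.6589)) = -12.5686 → s = 16.4314
radial distance = base radius + s = 32 + 16.4314 = 48.4314

48.4314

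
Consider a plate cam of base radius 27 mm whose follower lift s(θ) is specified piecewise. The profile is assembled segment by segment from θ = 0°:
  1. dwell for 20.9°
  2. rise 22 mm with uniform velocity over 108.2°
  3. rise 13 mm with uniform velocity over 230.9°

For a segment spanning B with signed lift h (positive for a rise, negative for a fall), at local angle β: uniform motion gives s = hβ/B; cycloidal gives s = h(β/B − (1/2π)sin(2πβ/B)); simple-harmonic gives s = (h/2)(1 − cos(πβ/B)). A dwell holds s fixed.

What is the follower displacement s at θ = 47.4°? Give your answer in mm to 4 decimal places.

seg 1 [0°–20.9°] dwell: s stays 0.0000
seg 2 [20.9°–129.1°] uniform, h=22: θ=47.4° here. β=26.5, B=108.2. 22·26.5/108.2 = 5.3882 → s = 5.3882

5.3882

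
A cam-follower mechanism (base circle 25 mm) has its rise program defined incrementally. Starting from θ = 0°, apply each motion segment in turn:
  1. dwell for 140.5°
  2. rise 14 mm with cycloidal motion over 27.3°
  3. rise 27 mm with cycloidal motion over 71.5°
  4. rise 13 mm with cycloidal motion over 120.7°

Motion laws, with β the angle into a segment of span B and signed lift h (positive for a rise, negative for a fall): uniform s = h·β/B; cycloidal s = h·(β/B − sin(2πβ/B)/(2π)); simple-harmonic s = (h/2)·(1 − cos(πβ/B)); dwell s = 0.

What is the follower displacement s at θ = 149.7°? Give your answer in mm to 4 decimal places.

seg 1 [0°–140.5°] dwell: s stays 0.0000
seg 2 [140.5°–167.8°] cycloidal, h=14: θ=149.7° here. β=9.2, B=27.3. 14·(0.3370 − sin(2π·0.3370)/(2π)) = 2.8144 → s = 2.8144

2.8144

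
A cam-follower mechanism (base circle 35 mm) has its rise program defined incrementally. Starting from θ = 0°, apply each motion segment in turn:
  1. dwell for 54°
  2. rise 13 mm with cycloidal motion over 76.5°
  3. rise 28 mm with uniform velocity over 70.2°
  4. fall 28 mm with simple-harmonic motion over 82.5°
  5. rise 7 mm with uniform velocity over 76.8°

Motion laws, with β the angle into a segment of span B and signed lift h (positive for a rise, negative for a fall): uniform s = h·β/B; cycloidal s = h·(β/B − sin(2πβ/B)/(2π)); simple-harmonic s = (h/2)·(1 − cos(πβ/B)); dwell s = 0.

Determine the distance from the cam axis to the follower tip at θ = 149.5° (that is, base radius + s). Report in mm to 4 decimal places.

seg 1 [0°–54°] dwell: s stays 0.0000
seg 2 [54°–130.5°] cycloidal, h=13: full span → s += 13 → s = 13.0000
seg 3 [130.5°–200.7°] uniform, h=28: θ=149.5° here. β=19, B=70.2. 28·19/70.2 = 7.5783 → s = 20.5783
radial distance = base radius + s = 35 + 20.5783 = 55.5783

55.5783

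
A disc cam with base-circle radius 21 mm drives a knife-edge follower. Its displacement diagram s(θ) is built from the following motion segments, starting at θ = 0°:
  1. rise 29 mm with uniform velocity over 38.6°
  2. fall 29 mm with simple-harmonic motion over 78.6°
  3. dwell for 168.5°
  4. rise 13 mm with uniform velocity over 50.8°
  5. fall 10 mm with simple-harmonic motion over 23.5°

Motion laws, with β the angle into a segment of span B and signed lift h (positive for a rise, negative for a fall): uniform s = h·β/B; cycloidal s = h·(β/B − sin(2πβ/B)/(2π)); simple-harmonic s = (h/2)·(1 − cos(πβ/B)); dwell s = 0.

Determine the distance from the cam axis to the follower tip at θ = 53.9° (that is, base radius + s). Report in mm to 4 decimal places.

seg 1 [0°–38.6°] uniform, h=29: full span → s += 29 → s = 29.0000
seg 2 [38.6°–117.2°] simple-harmonic, h=-29: θ=53.9° here. β=15.3, B=78.6. -29/2·(1 − cos(π·0.1947)) = -2.6278 → s = 26.3722
radial distance = base radius + s = 21 + 26.3722 = 47.3722

47.3722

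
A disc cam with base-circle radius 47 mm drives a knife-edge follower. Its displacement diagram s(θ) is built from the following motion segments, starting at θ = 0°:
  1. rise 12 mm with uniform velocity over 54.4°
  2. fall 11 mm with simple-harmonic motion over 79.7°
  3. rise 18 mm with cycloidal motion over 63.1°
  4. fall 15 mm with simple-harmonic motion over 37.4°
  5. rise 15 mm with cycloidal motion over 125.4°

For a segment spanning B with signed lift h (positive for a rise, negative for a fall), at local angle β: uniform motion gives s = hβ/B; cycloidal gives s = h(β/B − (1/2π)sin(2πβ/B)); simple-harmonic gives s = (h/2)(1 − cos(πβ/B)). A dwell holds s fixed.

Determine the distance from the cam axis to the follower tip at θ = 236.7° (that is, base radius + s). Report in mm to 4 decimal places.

seg 1 [0°–54.4°] uniform, h=12: full span → s += 12 → s = 12.0000
seg 2 [54.4°–134.1°] simple-harmonic, h=-11: full span → s += -11 → s = 1.0000
seg 3 [134.1°–197.2°] cycloidal, h=18: full span → s += 18 → s = 19.0000
seg 4 [197.2°–234.6°] simple-harmonic, h=-15: full span → s += -15 → s = 4.0000
seg 5 [234.6°–360°] cycloidal, h=15: θ=236.7° here. β=2.1, B=125.4. 15·(0.0167 − sin(2π·0.0167)/(2π)) = 0.0005 → s = 4.0005
radial distance = base radius + s = 47 + 4.0005 = 51.0005

51.0005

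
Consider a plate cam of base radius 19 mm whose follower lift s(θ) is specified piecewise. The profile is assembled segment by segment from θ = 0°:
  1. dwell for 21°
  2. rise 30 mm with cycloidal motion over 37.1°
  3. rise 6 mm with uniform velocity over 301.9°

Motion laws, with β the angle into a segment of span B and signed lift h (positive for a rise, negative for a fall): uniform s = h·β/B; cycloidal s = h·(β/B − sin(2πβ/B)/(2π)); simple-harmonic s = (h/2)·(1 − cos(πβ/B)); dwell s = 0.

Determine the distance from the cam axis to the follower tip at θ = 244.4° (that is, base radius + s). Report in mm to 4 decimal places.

seg 1 [0°–21°] dwell: s stays 0.0000
seg 2 [21°–58.1°] cycloidal, h=30: full span → s += 30 → s = 30.0000
seg 3 [58.1°–360°] uniform, h=6: θ=244.4° here. β=186.3, B=301.9. 6·186.3/301.9 = 3.7026 → s = 33.7026
radial distance = base radius + s = 19 + 33.7026 = 52.7026

52.7026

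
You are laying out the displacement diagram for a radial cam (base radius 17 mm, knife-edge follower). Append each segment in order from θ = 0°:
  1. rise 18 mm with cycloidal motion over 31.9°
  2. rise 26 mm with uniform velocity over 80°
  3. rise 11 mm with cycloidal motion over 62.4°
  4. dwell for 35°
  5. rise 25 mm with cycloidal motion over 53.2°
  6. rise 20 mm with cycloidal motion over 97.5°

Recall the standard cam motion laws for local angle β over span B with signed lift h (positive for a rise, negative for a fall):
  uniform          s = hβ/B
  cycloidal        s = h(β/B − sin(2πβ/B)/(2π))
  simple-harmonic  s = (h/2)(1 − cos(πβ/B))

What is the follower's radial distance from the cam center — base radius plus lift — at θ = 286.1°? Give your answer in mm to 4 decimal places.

seg 1 [0°–31.9°] cycloidal, h=18: full span → s += 18 → s = 18.0000
seg 2 [31.9°–111.9°] uniform, h=26: full span → s += 26 → s = 44.0000
seg 3 [111.9°–174.3°] cycloidal, h=11: full span → s += 11 → s = 55.0000
seg 4 [174.3°–209.3°] dwell: s stays 55.0000
seg 5 [209.3°–262.5°] cycloidal, h=25: full span → s += 25 → s = 80.0000
seg 6 [262.5°–360°] cycloidal, h=20: θ=286.1° here. β=23.6, B=97.5. 20·(0.2421 − sin(2π·0.2421)/(2π)) = 1.6619 → s = 81.6619
radial distance = base radius + s = 17 + 81.6619 = 98.6619

98.6619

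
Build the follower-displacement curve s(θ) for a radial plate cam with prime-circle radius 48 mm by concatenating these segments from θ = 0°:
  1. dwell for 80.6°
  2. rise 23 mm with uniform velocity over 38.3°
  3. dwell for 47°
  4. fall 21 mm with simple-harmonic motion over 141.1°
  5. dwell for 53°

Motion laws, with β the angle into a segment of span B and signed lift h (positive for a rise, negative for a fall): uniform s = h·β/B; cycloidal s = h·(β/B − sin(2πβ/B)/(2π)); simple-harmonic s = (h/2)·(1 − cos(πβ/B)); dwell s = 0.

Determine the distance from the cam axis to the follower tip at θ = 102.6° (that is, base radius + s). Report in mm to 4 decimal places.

seg 1 [0°–80.6°] dwell: s stays 0.0000
seg 2 [80.6°–118.9°] uniform, h=23: θ=102.6° here. β=22, B=38.3. 23·22/38.3 = 13.2115 → s = 13.2115
radial distance = base radius + s = 48 + 13.2115 = 61.2115

61.2115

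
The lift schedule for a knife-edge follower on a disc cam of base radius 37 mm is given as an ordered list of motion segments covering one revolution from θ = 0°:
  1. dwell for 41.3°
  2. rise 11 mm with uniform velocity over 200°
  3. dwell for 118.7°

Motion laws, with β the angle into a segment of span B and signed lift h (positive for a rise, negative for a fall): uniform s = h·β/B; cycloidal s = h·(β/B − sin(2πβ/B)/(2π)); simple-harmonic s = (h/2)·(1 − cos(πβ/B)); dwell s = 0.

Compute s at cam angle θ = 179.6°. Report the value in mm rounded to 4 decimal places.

seg 1 [0°–41.3°] dwell: s stays 0.0000
seg 2 [41.3°–241.3°] uniform, h=11: θ=179.6° here. β=138.3, B=200. 11·138.3/200 = 7.6065 → s = 7.6065

7.6065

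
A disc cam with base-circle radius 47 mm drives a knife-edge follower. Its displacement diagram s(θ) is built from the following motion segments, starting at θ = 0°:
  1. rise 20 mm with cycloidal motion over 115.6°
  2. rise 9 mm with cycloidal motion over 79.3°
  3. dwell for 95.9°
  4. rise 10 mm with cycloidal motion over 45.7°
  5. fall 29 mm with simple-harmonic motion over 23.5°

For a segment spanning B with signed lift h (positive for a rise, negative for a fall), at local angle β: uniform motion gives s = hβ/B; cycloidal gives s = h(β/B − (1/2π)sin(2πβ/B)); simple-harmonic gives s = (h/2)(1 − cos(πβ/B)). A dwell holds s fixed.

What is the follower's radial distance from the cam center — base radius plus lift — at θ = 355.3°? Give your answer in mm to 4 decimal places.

seg 1 [0°–115.6°] cycloidal, h=20: full span → s += 20 → s = 20.0000
seg 2 [115.6°–194.9°] cycloidal, h=9: full span → s += 9 → s = 29.0000
seg 3 [194.9°–290.8°] dwell: s stays 29.0000
seg 4 [290.8°–336.5°] cycloidal, h=10: full span → s += 10 → s = 39.0000
seg 5 [336.5°–360°] simple-harmonic, h=-29: θ=355.3° here. β=18.8, B=23.5. -29/2·(1 − cos(π·0.8000)) = -26.2307 → s = 12.7693
radial distance = base radius + s = 47 + 12.7693 = 59.7693

59.7693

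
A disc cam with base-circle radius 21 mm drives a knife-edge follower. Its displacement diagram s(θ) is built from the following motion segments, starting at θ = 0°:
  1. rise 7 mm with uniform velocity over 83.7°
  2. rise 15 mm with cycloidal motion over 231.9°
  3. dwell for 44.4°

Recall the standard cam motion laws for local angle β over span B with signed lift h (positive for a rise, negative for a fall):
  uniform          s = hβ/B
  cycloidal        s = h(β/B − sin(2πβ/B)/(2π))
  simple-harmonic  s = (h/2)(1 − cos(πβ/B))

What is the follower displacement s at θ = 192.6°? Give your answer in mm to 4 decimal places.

seg 1 [0°–83.7°] uniform, h=7: full span → s += 7 → s = 7.0000
seg 2 [83.7°–315.6°] cycloidal, h=15: θ=192.6° here. β=108.9, B=231.9. 15·(0.4696 − sin(2π·0.4696)/(2π)) = 6.5907 → s = 13.5907

13.5907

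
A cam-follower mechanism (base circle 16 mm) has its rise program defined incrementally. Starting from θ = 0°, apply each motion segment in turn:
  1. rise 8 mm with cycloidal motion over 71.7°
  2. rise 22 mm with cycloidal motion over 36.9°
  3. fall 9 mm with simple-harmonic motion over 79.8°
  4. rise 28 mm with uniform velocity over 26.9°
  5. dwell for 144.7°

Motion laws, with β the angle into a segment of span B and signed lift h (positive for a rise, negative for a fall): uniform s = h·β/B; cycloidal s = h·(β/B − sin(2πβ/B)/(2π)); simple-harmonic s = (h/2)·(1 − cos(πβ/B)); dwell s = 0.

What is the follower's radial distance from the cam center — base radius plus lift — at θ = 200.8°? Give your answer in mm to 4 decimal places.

seg 1 [0°–71.7°] cycloidal, h=8: full span → s += 8 → s = 8.0000
seg 2 [71.7°–108.6°] cycloidal, h=22: full span → s += 22 → s = 30.0000
seg 3 [108.6°–188.4°] simple-harmonic, h=-9: full span → s += -9 → s = 21.0000
seg 4 [188.4°–215.3°] uniform, h=28: θ=200.8° here. β=12.4, B=26.9. 28·12.4/26.9 = 12.9071 → s = 33.9071
radial distance = base radius + s = 16 + 33.9071 = 49.9071

49.9071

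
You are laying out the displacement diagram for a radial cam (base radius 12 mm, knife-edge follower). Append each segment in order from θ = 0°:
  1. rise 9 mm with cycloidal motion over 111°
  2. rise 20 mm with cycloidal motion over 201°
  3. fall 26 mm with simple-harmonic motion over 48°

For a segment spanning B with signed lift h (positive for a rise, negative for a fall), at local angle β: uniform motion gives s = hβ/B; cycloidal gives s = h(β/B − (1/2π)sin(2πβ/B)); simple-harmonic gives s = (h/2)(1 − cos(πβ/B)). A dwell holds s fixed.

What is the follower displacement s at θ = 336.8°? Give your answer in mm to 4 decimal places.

seg 1 [0°–111°] cycloidal, h=9: full span → s += 9 → s = 9.0000
seg 2 [111°–312°] cycloidal, h=20: full span → s += 20 → s = 29.0000
seg 3 [312°–360°] simple-harmonic, h=-26: θ=336.8° here. β=24.8, B=48. -26/2·(1 − cos(π·0.5167)) = -13.6804 → s = 15.3196

15.3196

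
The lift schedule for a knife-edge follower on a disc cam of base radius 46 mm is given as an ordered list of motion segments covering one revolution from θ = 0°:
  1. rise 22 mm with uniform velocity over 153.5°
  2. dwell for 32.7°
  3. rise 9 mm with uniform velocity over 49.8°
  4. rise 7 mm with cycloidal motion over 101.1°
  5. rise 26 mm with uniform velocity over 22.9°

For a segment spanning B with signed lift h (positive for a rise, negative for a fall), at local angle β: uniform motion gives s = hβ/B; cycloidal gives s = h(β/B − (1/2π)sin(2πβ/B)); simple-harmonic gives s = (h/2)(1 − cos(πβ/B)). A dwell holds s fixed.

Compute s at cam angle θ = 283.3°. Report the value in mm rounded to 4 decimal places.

seg 1 [0°–153.5°] uniform, h=22: full span → s += 22 → s = 22.0000
seg 2 [153.5°–186.2°] dwell: s stays 22.0000
seg 3 [186.2°–236°] uniform, h=9: full span → s += 9 → s = 31.0000
seg 4 [236°–337.1°] cycloidal, h=7: θ=283.3° here. β=47.3, B=101.1. 7·(0.4679 − sin(2π·0.4679)/(2π)) = 3.0515 → s = 34.0515

34.0515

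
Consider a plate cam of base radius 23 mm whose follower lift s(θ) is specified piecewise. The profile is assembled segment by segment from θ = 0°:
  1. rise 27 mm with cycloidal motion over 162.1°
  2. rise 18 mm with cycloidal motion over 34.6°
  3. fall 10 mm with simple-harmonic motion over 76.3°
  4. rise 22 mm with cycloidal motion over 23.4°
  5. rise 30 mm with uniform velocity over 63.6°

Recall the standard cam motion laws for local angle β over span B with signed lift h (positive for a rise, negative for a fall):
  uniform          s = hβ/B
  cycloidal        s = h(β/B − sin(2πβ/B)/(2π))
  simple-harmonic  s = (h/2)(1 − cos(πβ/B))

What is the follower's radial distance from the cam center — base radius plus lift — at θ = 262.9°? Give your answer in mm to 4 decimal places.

seg 1 [0°–162.1°] cycloidal, h=27: full span → s += 27 → s = 27.0000
seg 2 [162.1°–196.7°] cycloidal, h=18: full span → s += 18 → s = 45.0000
seg 3 [196.7°–273°] simple-harmonic, h=-10: θ=262.9° here. β=66.2, B=76.3. -10/2·(1 − cos(π·0.8676)) = -9.5738 → s = 35.4262
radial distance = base radius + s = 23 + 35.4262 = 58.4262

58.4262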